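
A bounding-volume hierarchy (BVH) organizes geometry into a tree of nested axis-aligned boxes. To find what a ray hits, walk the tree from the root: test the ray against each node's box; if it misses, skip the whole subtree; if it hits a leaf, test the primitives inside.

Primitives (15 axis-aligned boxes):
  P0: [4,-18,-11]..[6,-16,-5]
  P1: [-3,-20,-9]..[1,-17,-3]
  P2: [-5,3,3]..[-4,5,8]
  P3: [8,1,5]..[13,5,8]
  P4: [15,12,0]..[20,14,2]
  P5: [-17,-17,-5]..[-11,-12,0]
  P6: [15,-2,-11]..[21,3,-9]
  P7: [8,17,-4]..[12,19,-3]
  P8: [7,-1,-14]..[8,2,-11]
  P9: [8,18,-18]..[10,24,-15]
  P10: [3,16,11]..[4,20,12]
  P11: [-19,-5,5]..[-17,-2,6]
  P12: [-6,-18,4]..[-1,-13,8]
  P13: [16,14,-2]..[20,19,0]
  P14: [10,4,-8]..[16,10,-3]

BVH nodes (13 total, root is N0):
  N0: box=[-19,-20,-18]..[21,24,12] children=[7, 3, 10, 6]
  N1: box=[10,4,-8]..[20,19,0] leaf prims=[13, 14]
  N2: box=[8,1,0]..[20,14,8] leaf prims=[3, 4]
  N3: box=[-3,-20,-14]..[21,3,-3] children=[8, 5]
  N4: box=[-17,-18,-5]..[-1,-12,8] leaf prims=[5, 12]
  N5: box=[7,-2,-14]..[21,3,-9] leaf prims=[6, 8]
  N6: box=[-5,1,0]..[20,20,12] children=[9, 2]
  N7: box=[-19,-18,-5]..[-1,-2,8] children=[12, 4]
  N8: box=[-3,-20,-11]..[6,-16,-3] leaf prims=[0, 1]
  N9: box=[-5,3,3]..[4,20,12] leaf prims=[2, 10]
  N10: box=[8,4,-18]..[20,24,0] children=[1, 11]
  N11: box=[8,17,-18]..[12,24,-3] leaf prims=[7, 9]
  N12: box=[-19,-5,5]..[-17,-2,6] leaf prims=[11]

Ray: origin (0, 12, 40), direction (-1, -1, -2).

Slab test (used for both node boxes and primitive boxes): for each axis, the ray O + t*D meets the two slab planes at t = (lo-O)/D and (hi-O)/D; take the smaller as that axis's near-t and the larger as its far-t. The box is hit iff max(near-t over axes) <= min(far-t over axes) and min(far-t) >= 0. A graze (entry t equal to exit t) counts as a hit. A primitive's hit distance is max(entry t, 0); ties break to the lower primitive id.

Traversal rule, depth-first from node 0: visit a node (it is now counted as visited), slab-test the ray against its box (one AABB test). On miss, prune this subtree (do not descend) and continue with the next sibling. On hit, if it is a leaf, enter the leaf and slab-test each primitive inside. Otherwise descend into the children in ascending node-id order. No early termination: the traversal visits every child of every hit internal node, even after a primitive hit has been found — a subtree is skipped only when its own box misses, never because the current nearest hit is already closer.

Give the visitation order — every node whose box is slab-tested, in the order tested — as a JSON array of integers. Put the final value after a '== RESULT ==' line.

Traverse from the root:
N0 x:[-21,19] y:[-12,32] z:[14,29] -> hit [14,19], descend [3, 6, 7, 10]
  N3 x:[-21,3] y:[9,32] z:[43/2,27] -> miss, prune
  N6 x:[-20,5] y:[-8,11] z:[14,20] -> miss, prune
  N7 x:[1,19] y:[14,30] z:[16,45/2] -> hit [16,19], descend [4, 12]
    N4 x:[1,17] y:[24,30] z:[16,45/2] -> miss, prune
    N12 x:[17,19] y:[14,17] z:[17,35/2] -> hit [17,17] leaf, test {P11@t=17}
  N10 x:[-20,-8] y:[-12,8] z:[20,29] -> miss, prune

order=[0, 3, 6, 7, 4, 12, 10]  |boxes|=7  |leaves|=1  hit=P11

== RESULT ==
[0, 3, 6, 7, 4, 12, 10]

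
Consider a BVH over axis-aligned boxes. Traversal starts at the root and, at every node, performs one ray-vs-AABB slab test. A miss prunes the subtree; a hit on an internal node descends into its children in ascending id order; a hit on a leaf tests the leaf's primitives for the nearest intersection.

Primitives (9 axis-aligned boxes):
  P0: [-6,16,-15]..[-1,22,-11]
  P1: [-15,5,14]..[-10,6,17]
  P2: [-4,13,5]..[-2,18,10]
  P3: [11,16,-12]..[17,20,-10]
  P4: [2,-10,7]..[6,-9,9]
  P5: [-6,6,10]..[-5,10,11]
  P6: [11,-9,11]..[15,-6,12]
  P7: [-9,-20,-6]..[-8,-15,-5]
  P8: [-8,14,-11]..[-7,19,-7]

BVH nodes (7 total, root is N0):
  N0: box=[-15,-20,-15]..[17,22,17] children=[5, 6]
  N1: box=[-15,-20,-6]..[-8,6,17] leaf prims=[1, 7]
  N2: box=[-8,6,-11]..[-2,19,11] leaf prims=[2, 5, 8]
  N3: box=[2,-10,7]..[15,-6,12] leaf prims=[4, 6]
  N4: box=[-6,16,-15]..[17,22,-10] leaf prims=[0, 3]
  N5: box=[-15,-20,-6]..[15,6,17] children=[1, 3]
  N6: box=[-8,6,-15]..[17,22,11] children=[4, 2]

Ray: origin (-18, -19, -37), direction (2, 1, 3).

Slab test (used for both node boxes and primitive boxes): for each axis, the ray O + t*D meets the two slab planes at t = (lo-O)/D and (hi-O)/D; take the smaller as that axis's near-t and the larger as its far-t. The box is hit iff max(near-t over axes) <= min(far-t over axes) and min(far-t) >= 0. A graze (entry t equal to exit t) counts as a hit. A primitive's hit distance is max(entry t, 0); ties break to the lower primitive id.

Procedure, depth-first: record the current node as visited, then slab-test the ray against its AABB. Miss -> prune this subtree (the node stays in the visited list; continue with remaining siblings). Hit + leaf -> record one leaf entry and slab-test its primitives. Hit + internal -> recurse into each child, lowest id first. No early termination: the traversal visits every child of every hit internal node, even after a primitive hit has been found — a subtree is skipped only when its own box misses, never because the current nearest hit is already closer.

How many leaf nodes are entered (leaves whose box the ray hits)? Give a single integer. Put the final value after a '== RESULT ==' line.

Walk:
N0 x:[3/2,35/2] y:[-1,41] z:[22/3,18] -> hit [22/3,35/2], descend [5, 6]
  N5 x:[3/2,33/2] y:[-1,25] z:[31/3,18] -> hit [31/3,33/2], descend [1, 3]
    N1 x:[3/2,5] y:[-1,25] z:[31/3,18] -> miss, prune
    N3 x:[10,33/2] y:[9,13] z:[44/3,49/3] -> miss, prune
  N6 x:[5,35/2] y:[25,41] z:[22/3,16] -> miss, prune

order=[0, 5, 1, 3, 6]  |boxes|=5  |leaves|=0  hit=miss

== RESULT ==
0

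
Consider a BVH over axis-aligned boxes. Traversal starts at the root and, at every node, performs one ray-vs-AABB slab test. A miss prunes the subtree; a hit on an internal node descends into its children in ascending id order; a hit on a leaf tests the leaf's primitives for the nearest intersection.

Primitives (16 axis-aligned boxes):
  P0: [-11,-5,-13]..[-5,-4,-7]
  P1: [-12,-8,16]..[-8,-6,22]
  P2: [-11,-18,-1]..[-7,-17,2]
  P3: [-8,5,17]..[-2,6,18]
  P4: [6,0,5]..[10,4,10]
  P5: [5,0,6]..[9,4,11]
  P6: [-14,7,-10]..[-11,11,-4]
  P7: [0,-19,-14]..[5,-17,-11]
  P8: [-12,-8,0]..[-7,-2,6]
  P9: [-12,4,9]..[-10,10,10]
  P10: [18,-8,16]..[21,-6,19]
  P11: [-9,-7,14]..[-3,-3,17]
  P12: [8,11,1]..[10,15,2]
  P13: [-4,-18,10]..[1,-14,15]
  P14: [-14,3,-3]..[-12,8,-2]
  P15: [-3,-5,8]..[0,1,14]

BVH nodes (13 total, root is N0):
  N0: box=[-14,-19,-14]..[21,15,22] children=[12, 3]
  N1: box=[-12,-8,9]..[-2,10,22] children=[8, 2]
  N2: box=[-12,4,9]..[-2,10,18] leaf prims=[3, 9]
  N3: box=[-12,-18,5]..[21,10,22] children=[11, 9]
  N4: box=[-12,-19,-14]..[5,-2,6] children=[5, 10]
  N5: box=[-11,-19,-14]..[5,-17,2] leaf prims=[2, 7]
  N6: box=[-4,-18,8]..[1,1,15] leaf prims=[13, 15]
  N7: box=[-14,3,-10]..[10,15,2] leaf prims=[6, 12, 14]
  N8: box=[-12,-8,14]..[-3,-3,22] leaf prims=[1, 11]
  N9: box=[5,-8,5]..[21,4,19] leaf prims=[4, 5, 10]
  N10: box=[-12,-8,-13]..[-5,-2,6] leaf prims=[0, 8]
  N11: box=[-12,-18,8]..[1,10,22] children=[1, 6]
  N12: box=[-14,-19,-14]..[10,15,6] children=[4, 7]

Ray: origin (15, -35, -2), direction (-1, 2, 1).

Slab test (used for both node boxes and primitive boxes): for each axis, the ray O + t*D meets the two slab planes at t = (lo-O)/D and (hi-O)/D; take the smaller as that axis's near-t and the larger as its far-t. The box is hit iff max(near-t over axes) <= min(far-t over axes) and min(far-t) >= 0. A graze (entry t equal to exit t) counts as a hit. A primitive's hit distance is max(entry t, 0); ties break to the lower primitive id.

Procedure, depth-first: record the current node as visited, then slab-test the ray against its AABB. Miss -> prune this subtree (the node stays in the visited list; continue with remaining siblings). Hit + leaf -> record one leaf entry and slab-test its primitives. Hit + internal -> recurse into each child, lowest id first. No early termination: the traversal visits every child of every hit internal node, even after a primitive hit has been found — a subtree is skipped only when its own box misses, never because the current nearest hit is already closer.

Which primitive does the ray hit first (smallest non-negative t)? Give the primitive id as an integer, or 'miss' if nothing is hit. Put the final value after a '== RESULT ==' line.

Walk:
N0 x:[-6,29] y:[8,25] z:[-12,24] -> hit [8,24], descend [3, 12]
  N3 x:[-6,27] y:[17/2,45/2] z:[7,24] -> hit [17/2,45/2], descend [9, 11]
    N9 x:[-6,10] y:[27/2,39/2] z:[7,21] -> miss, prune
    N11 x:[14,27] y:[17/2,45/2] z:[10,24] -> hit [14,45/2], descend [1, 6]
      N1 x:[17,27] y:[27/2,45/2] z:[11,24] -> hit [17,45/2], descend [2, 8]
        N2 x:[17,27] y:[39/2,45/2] z:[11,20] -> hit [39/2,20] leaf, test {P3@t=20, P9(miss)}
        N8 x:[18,27] y:[27/2,16] z:[16,24] -> miss, prune
      N6 x:[14,19] y:[17/2,18] z:[10,17] -> hit [14,17] leaf, test {P13(miss), P15@t=15}
  N12 x:[5,29] y:[8,25] z:[-12,8] -> hit [8,8], descend [4, 7]
    N4 x:[10,27] y:[8,33/2] z:[-12,8] -> miss, prune
    N7 x:[5,29] y:[19,25] z:[-8,4] -> miss, prune

11 AABB tests over nodes [0, 3, 9, 11, 1, 2, 8, 6, 12, 4, 7]; 2 leaves entered; closest P15.

== RESULT ==
15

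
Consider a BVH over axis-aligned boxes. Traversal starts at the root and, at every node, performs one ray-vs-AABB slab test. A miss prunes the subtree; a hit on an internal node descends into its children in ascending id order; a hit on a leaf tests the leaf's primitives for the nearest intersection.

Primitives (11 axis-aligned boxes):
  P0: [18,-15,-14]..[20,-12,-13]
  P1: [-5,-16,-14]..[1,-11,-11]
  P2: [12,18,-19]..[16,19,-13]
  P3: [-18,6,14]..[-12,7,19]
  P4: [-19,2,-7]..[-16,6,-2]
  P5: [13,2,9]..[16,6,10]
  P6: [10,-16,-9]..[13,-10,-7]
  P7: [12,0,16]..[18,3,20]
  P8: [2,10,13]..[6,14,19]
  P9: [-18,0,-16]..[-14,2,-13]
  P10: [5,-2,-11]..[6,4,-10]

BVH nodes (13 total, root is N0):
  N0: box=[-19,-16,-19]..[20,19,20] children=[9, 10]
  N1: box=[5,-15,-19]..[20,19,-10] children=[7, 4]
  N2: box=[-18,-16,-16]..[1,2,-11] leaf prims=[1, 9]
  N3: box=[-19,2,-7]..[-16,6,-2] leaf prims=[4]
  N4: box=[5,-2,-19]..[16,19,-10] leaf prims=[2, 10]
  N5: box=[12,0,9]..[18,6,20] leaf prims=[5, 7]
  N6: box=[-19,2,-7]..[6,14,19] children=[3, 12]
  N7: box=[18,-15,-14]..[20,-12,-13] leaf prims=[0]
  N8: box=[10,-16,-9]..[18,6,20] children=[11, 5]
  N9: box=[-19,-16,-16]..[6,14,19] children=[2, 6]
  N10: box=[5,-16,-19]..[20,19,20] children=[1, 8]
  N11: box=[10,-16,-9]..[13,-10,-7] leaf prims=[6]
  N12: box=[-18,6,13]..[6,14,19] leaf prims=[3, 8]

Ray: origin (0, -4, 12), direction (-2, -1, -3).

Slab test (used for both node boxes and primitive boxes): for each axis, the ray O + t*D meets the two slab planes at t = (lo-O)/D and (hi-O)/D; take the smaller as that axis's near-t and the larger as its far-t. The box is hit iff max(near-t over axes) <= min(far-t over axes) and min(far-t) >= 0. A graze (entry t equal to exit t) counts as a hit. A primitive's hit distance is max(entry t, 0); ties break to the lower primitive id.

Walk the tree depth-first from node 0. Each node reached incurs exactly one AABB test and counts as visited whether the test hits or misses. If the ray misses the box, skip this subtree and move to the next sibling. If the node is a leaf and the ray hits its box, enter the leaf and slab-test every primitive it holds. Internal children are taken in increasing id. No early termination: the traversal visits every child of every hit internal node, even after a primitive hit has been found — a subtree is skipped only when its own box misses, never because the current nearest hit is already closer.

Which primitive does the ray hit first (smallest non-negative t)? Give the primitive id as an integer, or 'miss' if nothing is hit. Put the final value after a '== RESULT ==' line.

Traverse from the root:
N0 x:[-10,19/2] y:[-23,12] z:[-8/3,31/3] -> hit [-8/3,19/2], descend [9, 10]
  N9 x:[-3,19/2] y:[-18,12] z:[-7/3,28/3] -> hit [-7/3,28/3], descend [2, 6]
    N2 x:[-1/2,9] y:[-6,12] z:[23/3,28/3] -> hit [23/3,9] leaf, test {P1(miss), P9(miss)}
    N6 x:[-3,19/2] y:[-18,-6] z:[-7/3,19/3] -> miss, prune
  N10 x:[-10,-5/2] y:[-23,12] z:[-8/3,31/3] -> miss, prune

Visited [0, 9, 2, 6, 10]. Tests: 5 box, 1 leaf. Nearest: miss.

== RESULT ==
miss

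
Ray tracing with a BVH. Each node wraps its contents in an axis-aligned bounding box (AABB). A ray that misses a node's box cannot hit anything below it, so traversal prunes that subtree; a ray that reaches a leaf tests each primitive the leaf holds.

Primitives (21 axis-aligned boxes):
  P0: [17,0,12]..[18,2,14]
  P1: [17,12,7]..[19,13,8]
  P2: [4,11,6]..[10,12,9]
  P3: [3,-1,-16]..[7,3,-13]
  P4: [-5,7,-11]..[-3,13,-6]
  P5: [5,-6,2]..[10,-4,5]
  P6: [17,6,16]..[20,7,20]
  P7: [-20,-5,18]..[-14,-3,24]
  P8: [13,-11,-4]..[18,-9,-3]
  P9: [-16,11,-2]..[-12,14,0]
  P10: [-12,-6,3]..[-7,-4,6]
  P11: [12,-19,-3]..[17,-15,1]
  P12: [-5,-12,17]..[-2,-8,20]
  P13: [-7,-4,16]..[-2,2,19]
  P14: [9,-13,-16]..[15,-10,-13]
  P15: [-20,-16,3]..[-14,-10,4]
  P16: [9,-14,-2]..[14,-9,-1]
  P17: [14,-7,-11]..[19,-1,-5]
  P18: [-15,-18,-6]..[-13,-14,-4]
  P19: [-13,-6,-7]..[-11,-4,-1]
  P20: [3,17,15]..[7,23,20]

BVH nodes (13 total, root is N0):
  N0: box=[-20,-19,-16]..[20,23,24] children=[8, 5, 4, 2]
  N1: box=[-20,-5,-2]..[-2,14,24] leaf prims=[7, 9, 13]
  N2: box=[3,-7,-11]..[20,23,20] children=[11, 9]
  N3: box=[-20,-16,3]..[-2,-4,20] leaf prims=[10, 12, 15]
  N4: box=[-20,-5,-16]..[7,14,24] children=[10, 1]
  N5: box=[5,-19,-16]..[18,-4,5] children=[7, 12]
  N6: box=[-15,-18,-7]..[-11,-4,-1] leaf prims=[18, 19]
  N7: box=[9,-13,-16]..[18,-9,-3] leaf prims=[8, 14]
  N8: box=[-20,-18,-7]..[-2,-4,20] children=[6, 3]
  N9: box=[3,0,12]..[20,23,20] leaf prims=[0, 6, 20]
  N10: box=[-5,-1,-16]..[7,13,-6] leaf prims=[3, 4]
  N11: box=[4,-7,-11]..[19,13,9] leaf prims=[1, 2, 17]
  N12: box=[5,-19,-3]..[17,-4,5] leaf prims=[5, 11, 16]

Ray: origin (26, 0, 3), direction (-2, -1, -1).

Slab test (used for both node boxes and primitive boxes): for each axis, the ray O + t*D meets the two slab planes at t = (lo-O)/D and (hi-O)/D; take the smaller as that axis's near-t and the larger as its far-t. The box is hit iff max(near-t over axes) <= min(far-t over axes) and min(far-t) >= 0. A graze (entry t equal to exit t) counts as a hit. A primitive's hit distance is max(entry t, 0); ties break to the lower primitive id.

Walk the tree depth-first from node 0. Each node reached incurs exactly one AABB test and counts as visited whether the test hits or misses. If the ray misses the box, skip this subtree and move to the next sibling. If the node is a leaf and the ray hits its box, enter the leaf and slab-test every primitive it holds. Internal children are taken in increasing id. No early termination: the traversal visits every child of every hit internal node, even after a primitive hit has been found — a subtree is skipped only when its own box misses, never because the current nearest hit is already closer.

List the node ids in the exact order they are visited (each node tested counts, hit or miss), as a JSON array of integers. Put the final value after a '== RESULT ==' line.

Walk:
N0 x:[3,23] y:[-23,19] z:[-21,19] -> hit [3,19], descend [2, 4, 5, 8]
  N2 x:[3,23/2] y:[-23,7] z:[-17,14] -> hit [3,7], descend [9, 11]
    N9 x:[3,23/2] y:[-23,0] z:[-17,-9] -> miss, prune
    N11 x:[7/2,11] y:[-13,7] z:[-6,14] -> hit [7/2,7] leaf, test {P1(miss), P2(miss), P17(miss)}
  N4 x:[19/2,23] y:[-14,5] z:[-21,19] -> miss, prune
  N5 x:[4,21/2] y:[4,19] z:[-2,19] -> hit [4,21/2], descend [7, 12]
    N7 x:[4,17/2] y:[9,13] z:[6,19] -> miss, prune
    N12 x:[9/2,21/2] y:[4,19] z:[-2,6] -> hit [9/2,6] leaf, test {P5(miss), P11(miss), P16(miss)}
  N8 x:[14,23] y:[4,18] z:[-17,10] -> miss, prune

Visited [0, 2, 9, 11, 4, 5, 7, 12, 8]. Tests: 9 box, 2 leaf. Nearest: miss.

== RESULT ==
[0, 2, 9, 11, 4, 5, 7, 12, 8]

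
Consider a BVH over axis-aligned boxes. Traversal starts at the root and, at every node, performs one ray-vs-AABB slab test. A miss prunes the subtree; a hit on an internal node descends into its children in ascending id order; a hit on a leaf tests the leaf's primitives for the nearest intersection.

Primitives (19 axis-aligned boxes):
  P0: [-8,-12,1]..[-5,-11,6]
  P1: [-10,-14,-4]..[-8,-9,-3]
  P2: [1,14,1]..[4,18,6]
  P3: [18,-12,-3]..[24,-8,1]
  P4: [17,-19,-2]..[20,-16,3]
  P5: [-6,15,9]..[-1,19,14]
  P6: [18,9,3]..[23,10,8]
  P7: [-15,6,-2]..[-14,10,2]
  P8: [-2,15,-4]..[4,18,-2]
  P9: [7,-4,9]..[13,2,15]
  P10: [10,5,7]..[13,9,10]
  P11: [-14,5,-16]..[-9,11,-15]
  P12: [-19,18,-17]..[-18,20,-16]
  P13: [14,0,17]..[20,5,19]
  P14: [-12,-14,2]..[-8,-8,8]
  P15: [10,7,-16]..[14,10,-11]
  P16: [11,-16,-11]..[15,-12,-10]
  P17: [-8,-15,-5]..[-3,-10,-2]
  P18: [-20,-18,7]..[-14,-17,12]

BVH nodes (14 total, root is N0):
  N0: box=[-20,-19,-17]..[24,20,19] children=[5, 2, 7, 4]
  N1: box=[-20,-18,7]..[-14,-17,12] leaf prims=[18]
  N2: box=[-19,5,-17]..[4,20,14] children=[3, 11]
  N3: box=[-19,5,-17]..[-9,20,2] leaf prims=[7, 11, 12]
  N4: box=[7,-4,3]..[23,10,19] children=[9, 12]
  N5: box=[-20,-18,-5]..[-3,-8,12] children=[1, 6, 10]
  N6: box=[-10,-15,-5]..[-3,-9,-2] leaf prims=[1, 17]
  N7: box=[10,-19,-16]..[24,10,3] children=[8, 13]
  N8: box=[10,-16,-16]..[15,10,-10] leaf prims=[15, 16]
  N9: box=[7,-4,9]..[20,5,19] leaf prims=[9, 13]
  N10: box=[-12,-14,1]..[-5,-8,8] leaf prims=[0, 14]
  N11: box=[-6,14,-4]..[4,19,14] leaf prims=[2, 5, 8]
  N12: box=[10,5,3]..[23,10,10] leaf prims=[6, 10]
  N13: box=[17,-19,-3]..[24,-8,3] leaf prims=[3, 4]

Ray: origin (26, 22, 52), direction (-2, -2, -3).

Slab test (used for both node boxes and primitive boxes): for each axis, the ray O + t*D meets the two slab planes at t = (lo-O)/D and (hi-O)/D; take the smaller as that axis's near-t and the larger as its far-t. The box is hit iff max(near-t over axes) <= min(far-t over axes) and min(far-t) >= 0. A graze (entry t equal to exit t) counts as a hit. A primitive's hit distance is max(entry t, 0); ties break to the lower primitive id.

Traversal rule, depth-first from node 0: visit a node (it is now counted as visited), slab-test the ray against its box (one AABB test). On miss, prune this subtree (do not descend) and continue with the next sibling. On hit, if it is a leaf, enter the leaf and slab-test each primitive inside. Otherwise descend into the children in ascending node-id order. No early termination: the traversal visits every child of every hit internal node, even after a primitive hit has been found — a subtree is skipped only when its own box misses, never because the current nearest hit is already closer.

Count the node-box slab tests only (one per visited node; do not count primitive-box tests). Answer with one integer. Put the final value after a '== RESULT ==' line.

Walk:
N0 x:[1,23] y:[1,41/2] z:[11,23] -> hit [11,41/2], descend [2, 4, 5, 7]
  N2 x:[11,45/2] y:[1,17/2] z:[38/3,23] -> miss, prune
  N4 x:[3/2,19/2] y:[6,13] z:[11,49/3] -> miss, prune
  N5 x:[29/2,23] y:[15,20] z:[40/3,19] -> hit [15,19], descend [1, 6, 10]
    N1 x:[20,23] y:[39/2,20] z:[40/3,15] -> miss, prune
    N6 x:[29/2,18] y:[31/2,37/2] z:[18,19] -> hit [18,18] leaf, test {P1(miss), P17(miss)}
    N10 x:[31/2,19] y:[15,18] z:[44/3,17] -> hit [31/2,17] leaf, test {P0@t=33/2, P14(miss)}
  N7 x:[1,8] y:[6,41/2] z:[49/3,68/3] -> miss, prune

order=[0, 2, 4, 5, 1, 6, 10, 7]  |boxes|=8  |leaves|=2  hit=P0

== RESULT ==
8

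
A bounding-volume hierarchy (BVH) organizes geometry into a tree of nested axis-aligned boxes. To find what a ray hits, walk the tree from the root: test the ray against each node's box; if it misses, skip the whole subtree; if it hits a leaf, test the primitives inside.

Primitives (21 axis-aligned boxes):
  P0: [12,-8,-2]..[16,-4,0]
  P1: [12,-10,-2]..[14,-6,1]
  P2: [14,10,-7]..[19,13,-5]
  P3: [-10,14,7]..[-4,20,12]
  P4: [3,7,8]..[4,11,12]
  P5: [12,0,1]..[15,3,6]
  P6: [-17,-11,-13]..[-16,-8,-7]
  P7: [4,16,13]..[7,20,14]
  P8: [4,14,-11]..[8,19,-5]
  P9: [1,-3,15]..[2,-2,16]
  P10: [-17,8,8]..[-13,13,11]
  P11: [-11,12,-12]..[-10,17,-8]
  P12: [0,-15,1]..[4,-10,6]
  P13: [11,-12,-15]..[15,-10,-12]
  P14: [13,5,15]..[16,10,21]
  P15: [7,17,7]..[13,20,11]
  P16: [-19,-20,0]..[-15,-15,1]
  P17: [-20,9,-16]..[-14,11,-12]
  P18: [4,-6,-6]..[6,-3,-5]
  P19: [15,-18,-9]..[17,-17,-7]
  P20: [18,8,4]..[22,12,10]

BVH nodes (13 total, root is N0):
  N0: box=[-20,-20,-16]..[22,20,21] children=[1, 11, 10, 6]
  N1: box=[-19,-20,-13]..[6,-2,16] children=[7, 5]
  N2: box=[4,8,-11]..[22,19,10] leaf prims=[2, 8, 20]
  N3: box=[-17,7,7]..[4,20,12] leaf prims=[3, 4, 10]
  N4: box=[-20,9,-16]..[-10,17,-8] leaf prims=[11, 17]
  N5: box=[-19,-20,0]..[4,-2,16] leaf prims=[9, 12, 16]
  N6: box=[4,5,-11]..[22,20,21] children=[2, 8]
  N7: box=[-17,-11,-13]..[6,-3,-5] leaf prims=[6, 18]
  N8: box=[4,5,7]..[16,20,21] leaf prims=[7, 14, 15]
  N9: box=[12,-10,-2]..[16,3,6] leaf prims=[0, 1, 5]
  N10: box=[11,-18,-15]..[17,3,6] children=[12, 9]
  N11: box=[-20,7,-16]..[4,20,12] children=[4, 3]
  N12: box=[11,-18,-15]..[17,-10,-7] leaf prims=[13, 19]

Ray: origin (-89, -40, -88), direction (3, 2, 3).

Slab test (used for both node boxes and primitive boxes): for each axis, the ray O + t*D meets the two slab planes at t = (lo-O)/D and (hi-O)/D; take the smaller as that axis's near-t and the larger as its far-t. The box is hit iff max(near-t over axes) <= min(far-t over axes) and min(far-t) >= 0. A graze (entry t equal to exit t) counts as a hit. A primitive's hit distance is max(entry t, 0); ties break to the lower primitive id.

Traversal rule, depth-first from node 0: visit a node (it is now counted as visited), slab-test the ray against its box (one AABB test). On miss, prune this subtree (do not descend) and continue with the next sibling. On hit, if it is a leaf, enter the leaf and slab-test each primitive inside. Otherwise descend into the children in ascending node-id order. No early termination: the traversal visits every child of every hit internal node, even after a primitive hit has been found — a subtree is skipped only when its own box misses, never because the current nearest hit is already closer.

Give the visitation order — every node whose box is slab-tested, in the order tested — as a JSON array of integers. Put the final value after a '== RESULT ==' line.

Walk:
N0 x:[23,37] y:[10,30] z:[24,109/3] -> hit [24,30], descend [1, 6, 10, 11]
  N1 x:[70/3,95/3] y:[10,19] z:[25,104/3] -> miss, prune
  N6 x:[31,37] y:[45/2,30] z:[77/3,109/3] -> miss, prune
  N10 x:[100/3,106/3] y:[11,43/2] z:[73/3,94/3] -> miss, prune
  N11 x:[23,31] y:[47/2,30] z:[24,100/3] -> hit [24,30], descend [3, 4]
    N3 x:[24,31] y:[47/2,30] z:[95/3,100/3] -> miss, prune
    N4 x:[23,79/3] y:[49/2,57/2] z:[24,80/3] -> hit [49/2,79/3] leaf, test {P11@t=26, P17@t=49/2}

7 AABB tests over nodes [0, 1, 6, 10, 11, 3, 4]; 1 leaf entered; closest P17.

== RESULT ==
[0, 1, 6, 10, 11, 3, 4]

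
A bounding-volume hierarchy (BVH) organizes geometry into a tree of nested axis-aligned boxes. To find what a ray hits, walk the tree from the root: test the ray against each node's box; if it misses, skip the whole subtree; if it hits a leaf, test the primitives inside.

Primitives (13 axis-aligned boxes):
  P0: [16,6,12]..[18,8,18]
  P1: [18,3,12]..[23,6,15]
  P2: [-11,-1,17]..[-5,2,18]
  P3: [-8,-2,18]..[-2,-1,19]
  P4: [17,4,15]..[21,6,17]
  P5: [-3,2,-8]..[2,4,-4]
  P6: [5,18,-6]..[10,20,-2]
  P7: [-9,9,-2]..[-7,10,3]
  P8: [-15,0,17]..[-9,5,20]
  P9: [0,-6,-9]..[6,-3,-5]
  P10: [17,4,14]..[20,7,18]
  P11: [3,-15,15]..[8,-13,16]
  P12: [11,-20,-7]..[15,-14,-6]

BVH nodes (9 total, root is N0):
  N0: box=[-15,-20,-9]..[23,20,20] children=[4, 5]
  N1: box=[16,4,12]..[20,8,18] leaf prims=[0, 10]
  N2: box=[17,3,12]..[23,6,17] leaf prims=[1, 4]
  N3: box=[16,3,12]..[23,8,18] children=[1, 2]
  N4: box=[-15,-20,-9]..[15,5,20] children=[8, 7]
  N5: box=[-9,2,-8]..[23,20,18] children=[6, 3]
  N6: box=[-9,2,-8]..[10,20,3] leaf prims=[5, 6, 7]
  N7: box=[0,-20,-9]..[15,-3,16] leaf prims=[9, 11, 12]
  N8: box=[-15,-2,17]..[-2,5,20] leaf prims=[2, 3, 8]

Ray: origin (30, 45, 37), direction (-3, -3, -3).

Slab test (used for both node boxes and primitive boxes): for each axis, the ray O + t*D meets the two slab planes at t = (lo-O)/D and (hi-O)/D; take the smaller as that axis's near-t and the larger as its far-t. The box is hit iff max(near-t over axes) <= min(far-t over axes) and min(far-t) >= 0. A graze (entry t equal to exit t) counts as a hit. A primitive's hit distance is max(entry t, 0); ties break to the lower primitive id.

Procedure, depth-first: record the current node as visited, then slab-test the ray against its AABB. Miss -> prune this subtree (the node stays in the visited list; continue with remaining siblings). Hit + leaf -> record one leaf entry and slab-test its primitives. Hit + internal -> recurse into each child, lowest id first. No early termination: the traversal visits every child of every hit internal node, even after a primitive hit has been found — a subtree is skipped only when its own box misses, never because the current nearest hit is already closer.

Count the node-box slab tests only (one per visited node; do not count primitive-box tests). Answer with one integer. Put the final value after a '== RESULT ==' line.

Trace the traversal:
N0 x:[7/3,15] y:[25/3,65/3] z:[17/3,46/3] -> hit [25/3,15], descend [4, 5]
  N4 x:[5,15] y:[40/3,65/3] z:[17/3,46/3] -> hit [40/3,15], descend [7, 8]
    N7 x:[5,10] y:[16,65/3] z:[7,46/3] -> miss, prune
    N8 x:[32/3,15] y:[40/3,47/3] z:[17/3,20/3] -> miss, prune
  N5 x:[7/3,13] y:[25/3,43/3] z:[19/3,15] -> hit [25/3,13], descend [3, 6]
    N3 x:[7/3,14/3] y:[37/3,14] z:[19/3,25/3] -> miss, prune
    N6 x:[20/3,13] y:[25/3,43/3] z:[34/3,15] -> hit [34/3,13] leaf, test {P5(miss), P6(miss), P7(miss)}

7 AABB tests over nodes [0, 4, 7, 8, 5, 3, 6]; 1 leaf entered; closest miss.

== RESULT ==
7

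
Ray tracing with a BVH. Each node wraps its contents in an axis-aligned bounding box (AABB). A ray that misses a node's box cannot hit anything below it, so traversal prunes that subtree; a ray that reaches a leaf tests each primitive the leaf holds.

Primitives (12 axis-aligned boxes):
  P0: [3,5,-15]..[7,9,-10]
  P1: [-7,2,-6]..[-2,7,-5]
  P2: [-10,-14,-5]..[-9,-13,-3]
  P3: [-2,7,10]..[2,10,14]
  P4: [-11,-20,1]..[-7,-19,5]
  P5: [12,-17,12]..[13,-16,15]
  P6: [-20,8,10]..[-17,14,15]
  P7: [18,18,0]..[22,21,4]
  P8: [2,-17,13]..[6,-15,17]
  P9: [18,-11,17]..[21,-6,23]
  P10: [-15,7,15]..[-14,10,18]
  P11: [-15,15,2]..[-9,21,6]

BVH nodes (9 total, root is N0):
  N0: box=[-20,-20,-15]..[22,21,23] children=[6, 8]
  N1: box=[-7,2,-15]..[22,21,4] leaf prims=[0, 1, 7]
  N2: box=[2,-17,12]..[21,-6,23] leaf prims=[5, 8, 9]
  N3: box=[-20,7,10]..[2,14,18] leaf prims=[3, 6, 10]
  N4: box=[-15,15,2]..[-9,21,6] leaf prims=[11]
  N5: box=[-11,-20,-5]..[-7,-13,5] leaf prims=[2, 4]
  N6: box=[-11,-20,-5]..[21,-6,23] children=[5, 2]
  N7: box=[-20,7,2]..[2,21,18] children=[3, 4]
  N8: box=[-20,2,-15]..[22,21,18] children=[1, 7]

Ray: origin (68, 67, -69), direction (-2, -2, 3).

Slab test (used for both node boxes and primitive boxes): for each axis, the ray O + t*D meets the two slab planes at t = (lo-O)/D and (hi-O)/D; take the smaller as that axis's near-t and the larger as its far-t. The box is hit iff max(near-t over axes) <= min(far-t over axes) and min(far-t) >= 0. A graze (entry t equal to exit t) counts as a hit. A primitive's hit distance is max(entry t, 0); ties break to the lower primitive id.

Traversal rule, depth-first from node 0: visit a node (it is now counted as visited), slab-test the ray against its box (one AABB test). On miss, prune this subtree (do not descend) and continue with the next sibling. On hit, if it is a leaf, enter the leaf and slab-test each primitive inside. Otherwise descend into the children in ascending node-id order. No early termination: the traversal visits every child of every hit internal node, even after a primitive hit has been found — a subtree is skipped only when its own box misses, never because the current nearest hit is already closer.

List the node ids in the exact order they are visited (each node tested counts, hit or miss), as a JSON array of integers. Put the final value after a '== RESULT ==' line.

Walk:
N0 x:[23,44] y:[23,87/2] z:[18,92/3] -> hit [23,92/3], descend [6, 8]
  N6 x:[47/2,79/2] y:[73/2,87/2] z:[64/3,92/3] -> miss, prune
  N8 x:[23,44] y:[23,65/2] z:[18,29] -> hit [23,29], descend [1, 7]
    N1 x:[23,75/2] y:[23,65/2] z:[18,73/3] -> hit [23,73/3] leaf, test {P0(miss), P1(miss), P7@t=23}
    N7 x:[33,44] y:[23,30] z:[71/3,29] -> miss, prune

Summary -> nodes [0, 6, 8, 1, 7]; box-tests=5; leaf-entries=1; first=P7

== RESULT ==
[0, 6, 8, 1, 7]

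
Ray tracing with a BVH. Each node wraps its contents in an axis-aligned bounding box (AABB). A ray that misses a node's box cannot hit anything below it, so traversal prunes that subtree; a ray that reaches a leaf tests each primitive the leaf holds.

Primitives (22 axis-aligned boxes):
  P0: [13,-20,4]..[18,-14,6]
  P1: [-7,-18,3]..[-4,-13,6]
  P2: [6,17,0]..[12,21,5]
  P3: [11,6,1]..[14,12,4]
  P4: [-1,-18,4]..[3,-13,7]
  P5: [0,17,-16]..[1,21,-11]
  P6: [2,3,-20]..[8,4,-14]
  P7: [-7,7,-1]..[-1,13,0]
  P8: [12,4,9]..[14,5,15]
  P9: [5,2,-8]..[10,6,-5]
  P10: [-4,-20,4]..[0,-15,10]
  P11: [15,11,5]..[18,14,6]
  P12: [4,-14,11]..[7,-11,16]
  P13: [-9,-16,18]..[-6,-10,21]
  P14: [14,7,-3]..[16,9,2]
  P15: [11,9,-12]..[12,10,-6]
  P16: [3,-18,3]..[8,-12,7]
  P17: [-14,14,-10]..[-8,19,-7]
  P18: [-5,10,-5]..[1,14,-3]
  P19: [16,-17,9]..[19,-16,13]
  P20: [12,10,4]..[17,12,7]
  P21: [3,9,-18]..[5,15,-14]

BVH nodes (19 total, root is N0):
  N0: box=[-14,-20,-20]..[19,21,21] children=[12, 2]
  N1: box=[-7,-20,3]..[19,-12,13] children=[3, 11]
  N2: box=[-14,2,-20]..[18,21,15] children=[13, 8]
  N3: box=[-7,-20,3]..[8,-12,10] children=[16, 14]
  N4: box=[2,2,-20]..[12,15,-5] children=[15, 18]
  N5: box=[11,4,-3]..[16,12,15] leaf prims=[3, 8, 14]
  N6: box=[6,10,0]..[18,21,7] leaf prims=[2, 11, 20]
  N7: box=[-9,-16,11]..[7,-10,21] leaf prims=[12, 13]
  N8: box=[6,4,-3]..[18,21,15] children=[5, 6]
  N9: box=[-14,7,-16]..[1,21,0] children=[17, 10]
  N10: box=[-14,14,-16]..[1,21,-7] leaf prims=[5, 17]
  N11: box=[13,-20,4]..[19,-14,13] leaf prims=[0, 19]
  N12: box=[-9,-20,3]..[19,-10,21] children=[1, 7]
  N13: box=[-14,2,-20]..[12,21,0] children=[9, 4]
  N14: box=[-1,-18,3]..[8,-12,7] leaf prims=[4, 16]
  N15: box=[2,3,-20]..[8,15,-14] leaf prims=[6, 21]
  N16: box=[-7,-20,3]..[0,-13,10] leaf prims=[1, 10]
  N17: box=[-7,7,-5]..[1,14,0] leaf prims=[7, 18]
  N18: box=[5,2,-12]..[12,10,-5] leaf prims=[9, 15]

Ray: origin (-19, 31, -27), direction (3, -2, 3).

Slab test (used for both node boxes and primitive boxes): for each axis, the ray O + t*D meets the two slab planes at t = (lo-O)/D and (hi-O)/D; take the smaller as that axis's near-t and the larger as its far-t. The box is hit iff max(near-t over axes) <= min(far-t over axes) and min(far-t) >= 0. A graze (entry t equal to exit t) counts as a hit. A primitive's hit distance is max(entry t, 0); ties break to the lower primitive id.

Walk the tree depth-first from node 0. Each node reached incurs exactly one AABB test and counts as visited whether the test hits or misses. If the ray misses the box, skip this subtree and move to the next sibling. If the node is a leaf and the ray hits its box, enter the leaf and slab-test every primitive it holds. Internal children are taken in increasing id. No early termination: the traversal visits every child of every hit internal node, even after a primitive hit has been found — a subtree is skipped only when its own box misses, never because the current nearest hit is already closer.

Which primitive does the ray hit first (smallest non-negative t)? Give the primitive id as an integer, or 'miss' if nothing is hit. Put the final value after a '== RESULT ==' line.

Trace the traversal:
N0 x:[5/3,38/3] y:[5,51/2] z:[7/3,16] -> hit [5,38/3], descend [2, 12]
  N2 x:[5/3,37/3] y:[5,29/2] z:[7/3,14] -> hit [5,37/3], descend [8, 13]
    N8 x:[25/3,37/3] y:[5,27/2] z:[8,14] -> hit [25/3,37/3], descend [5, 6]
      N5 x:[10,35/3] y:[19/2,27/2] z:[8,14] -> hit [10,35/3] leaf, test {P3@t=10, P8(miss), P14(miss)}
      N6 x:[25/3,37/3] y:[5,21/2] z:[9,34/3] -> hit [9,21/2] leaf, test {P2(miss), P11(miss), P20@t=31/3}
    N13 x:[5/3,31/3] y:[5,29/2] z:[7/3,9] -> hit [5,9], descend [4, 9]
      N4 x:[7,31/3] y:[8,29/2] z:[7/3,22/3] -> miss, prune
      N9 x:[5/3,20/3] y:[5,12] z:[11/3,9] -> hit [5,20/3], descend [10, 17]
        N10 x:[5/3,20/3] y:[5,17/2] z:[11/3,20/3] -> hit [5,20/3] leaf, test {P5(miss), P17(miss)}
        N17 x:[4,20/3] y:[17/2,12] z:[22/3,9] -> miss, prune
  N12 x:[10/3,38/3] y:[41/2,51/2] z:[10,16] -> miss, prune

Summary -> nodes [0, 2, 8, 5, 6, 13, 4, 9, 10, 17, 12]; box-tests=11; leaf-entries=3; first=P3

== RESULT ==
3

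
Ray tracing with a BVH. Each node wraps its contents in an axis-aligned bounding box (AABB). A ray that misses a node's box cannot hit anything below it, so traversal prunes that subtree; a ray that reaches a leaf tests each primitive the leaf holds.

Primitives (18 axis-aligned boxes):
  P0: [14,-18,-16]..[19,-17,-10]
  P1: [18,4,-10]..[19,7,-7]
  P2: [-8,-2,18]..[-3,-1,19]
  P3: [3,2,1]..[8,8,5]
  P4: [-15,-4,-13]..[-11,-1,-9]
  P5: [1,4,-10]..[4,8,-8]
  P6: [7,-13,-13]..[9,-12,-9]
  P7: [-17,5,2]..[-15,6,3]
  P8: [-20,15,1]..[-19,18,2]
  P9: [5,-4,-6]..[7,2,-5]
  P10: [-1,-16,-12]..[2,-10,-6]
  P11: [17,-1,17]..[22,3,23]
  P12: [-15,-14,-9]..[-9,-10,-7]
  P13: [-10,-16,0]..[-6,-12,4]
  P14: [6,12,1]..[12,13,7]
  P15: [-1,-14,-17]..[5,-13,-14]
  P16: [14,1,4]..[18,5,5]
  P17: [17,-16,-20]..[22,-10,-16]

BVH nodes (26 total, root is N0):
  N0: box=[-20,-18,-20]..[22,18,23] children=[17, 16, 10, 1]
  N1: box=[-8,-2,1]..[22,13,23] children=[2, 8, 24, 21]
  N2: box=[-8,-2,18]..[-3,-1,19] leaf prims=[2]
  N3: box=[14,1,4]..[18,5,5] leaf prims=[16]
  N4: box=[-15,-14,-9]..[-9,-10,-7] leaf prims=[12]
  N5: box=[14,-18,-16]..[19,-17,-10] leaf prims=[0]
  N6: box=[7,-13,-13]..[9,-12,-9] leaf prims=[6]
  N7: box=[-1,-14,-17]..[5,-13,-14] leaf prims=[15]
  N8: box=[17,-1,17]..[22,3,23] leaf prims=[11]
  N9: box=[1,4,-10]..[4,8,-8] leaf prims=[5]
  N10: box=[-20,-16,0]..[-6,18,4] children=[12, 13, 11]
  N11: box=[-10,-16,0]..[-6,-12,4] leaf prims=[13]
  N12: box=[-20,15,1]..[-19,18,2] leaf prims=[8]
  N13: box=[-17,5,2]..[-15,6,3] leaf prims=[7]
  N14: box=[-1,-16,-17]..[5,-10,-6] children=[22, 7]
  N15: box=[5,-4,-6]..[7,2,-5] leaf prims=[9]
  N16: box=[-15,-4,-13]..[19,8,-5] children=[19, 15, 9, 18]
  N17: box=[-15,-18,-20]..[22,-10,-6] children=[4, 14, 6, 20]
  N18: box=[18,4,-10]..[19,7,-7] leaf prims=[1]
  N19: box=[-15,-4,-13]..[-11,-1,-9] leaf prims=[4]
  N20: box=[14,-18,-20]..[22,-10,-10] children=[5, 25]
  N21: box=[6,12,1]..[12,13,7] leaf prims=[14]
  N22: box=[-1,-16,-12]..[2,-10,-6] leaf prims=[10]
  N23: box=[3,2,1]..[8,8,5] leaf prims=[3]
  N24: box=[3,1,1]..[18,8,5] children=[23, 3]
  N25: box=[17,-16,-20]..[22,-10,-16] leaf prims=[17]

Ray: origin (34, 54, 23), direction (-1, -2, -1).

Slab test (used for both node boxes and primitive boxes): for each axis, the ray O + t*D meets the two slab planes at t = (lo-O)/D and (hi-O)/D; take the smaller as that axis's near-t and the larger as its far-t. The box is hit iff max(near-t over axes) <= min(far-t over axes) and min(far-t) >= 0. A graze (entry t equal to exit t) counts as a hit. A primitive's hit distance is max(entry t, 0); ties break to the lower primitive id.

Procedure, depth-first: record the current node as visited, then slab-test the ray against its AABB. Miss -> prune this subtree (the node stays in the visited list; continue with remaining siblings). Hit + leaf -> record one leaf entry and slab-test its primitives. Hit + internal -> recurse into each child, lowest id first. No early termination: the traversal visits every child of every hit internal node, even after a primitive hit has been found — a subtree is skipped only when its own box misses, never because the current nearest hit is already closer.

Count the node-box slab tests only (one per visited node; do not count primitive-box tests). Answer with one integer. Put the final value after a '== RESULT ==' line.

Trace the traversal:
N0 x:[12,54] y:[18,36] z:[0,43] -> hit [18,36], descend [1, 10, 16, 17]
  N1 x:[12,42] y:[41/2,28] z:[0,22] -> hit [41/2,22], descend [2, 8, 21, 24]
    N2 x:[37,42] y:[55/2,28] z:[4,5] -> miss, prune
    N8 x:[12,17] y:[51/2,55/2] z:[0,6] -> miss, prune
    N21 x:[22,28] y:[41/2,21] z:[16,22] -> miss, prune
    N24 x:[16,31] y:[23,53/2] z:[18,22] -> miss, prune
  N10 x:[40,54] y:[18,35] z:[19,23] -> miss, prune
  N16 x:[15,49] y:[23,29] z:[28,36] -> hit [28,29], descend [9, 15, 18, 19]
    N9 x:[30,33] y:[23,25] z:[31,33] -> miss, prune
    N15 x:[27,29] y:[26,29] z:[28,29] -> hit [28,29] leaf, test {P9@t=28}
    N18 x:[15,16] y:[47/2,25] z:[30,33] -> miss, prune
    N19 x:[45,49] y:[55/2,29] z:[32,36] -> miss, prune
  N17 x:[12,49] y:[32,36] z:[29,43] -> hit [32,36], descend [4, 6, 14, 20]
    N4 x:[43,49] y:[32,34] z:[30,32] -> miss, prune
    N6 x:[25,27] y:[33,67/2] z:[32,36] -> miss, prune
    N14 x:[29,35] y:[32,35] z:[29,40] -> hit [32,35], descend [7, 22]
      N7 x:[29,35] y:[67/2,34] z:[37,40] -> miss, prune
      N22 x:[32,35] y:[32,35] z:[29,35] -> hit [32,35] leaf, test {P10@t=32}
    N20 x:[12,20] y:[32,36] z:[33,43] -> miss, prune

Summary -> nodes [0, 1, 2, 8, 21, 24, 10, 16, 9, 15, 18, 19, 17, 4, 6, 14, 7, 22, 20]; box-tests=19; leaf-entries=2; first=P9

== RESULT ==
19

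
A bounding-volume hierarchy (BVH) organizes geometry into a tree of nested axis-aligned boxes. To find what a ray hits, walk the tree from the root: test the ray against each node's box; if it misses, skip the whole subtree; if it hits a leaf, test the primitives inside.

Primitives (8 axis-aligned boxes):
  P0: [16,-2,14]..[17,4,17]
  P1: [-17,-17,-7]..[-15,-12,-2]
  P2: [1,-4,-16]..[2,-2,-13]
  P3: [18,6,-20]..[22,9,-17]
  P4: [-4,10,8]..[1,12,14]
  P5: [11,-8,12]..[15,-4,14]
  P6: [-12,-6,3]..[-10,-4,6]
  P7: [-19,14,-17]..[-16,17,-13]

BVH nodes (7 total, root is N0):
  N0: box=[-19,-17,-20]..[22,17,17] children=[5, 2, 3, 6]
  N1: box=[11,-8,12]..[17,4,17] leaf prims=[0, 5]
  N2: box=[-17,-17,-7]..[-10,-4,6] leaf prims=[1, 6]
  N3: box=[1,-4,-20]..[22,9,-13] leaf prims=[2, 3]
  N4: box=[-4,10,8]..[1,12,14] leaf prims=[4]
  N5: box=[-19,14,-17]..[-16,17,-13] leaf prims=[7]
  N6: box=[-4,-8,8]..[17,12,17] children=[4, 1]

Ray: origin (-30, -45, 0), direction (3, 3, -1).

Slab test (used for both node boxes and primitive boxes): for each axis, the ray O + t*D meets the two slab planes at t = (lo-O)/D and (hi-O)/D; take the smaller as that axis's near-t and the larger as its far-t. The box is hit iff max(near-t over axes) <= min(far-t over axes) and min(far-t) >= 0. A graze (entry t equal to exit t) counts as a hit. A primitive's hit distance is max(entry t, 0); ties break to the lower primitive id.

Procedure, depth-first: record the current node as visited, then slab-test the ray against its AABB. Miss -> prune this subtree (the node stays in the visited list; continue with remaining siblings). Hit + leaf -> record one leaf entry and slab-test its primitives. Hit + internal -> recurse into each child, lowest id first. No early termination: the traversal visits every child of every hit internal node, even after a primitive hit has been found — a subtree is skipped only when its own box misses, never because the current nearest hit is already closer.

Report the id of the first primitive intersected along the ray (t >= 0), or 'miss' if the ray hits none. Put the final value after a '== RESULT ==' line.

Trace the traversal:
N0 x:[11/3,52/3] y:[28/3,62/3] z:[-17,20] -> hit [28/3,52/3], descend [2, 3, 5, 6]
  N2 x:[13/3,20/3] y:[28/3,41/3] z:[-6,7] -> miss, prune
  N3 x:[31/3,52/3] y:[41/3,18] z:[13,20] -> hit [41/3,52/3] leaf, test {P2(miss), P3@t=17}
  N5 x:[11/3,14/3] y:[59/3,62/3] z:[13,17] -> miss, prune
  N6 x:[26/3,47/3] y:[37/3,19] z:[-17,-8] -> miss, prune

order=[0, 2, 3, 5, 6]  |boxes|=5  |leaves|=1  hit=P3

== RESULT ==
3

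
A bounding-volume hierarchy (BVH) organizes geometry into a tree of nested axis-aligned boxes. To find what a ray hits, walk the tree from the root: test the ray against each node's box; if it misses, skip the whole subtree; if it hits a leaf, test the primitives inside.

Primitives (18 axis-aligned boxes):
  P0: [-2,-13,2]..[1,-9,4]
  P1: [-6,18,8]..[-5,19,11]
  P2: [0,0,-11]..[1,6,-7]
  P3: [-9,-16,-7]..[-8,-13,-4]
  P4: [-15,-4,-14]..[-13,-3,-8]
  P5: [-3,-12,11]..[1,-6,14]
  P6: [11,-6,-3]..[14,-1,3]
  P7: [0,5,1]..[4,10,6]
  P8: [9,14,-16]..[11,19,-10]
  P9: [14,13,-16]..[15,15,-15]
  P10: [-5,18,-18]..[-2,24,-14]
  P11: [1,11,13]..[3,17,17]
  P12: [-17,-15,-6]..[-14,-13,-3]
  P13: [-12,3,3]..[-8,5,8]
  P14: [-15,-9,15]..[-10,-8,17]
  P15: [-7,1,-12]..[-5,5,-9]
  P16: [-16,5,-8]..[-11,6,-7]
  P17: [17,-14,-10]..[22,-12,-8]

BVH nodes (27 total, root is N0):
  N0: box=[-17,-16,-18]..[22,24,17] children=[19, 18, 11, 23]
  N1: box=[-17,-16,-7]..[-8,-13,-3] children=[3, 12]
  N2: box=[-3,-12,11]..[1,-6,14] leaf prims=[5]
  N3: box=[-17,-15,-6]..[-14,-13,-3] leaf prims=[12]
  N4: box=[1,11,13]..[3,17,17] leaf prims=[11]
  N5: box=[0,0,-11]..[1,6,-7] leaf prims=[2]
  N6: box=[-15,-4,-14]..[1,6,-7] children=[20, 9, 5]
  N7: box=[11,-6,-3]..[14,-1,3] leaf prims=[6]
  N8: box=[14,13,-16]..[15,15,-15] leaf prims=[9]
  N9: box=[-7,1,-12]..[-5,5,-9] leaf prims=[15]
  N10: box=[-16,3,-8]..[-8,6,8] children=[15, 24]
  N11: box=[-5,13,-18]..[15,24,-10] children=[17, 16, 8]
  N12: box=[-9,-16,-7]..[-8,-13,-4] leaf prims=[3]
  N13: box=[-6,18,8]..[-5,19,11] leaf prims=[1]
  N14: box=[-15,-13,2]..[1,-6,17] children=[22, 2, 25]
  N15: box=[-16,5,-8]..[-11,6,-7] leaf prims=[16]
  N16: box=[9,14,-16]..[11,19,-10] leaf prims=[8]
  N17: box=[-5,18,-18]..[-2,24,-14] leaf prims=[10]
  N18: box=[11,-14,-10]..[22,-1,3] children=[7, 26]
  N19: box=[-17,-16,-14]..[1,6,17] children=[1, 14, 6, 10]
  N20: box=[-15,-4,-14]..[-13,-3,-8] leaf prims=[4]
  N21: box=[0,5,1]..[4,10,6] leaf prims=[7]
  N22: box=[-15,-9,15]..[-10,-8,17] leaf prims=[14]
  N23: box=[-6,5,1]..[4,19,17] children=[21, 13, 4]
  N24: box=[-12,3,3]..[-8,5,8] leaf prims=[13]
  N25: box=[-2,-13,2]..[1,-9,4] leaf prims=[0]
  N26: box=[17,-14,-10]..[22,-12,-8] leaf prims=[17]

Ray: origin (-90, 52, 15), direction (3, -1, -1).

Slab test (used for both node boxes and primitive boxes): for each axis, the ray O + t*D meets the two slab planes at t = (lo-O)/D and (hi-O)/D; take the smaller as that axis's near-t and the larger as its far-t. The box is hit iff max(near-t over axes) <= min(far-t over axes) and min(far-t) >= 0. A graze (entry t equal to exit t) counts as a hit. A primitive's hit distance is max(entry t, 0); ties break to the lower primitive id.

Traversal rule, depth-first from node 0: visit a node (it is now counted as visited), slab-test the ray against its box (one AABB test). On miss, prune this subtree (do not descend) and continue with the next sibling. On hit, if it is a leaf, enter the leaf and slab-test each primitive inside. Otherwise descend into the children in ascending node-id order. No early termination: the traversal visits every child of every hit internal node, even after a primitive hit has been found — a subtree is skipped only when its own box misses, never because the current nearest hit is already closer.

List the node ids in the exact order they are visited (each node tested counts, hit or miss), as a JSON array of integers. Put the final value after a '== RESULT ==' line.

Trace the traversal:
N0 x:[73/3,112/3] y:[28,68] z:[-2,33] -> hit [28,33], descend [11, 18, 19, 23]
  N11 x:[85/3,35] y:[28,39] z:[25,33] -> hit [85/3,33], descend [8, 16, 17]
    N8 x:[104/3,35] y:[37,39] z:[30,31] -> miss, prune
    N16 x:[33,101/3] y:[33,38] z:[25,31] -> miss, prune
    N17 x:[85/3,88/3] y:[28,34] z:[29,33] -> hit [29,88/3] leaf, test {P10@t=29}
  N18 x:[101/3,112/3] y:[53,66] z:[12,25] -> miss, prune
  N19 x:[73/3,91/3] y:[46,68] z:[-2,29] -> miss, prune
  N23 x:[28,94/3] y:[33,47] z:[-2,14] -> miss, prune

Summary -> nodes [0, 11, 8, 16, 17, 18, 19, 23]; box-tests=8; leaf-entries=1; first=P10

== RESULT ==
[0, 11, 8, 16, 17, 18, 19, 23]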